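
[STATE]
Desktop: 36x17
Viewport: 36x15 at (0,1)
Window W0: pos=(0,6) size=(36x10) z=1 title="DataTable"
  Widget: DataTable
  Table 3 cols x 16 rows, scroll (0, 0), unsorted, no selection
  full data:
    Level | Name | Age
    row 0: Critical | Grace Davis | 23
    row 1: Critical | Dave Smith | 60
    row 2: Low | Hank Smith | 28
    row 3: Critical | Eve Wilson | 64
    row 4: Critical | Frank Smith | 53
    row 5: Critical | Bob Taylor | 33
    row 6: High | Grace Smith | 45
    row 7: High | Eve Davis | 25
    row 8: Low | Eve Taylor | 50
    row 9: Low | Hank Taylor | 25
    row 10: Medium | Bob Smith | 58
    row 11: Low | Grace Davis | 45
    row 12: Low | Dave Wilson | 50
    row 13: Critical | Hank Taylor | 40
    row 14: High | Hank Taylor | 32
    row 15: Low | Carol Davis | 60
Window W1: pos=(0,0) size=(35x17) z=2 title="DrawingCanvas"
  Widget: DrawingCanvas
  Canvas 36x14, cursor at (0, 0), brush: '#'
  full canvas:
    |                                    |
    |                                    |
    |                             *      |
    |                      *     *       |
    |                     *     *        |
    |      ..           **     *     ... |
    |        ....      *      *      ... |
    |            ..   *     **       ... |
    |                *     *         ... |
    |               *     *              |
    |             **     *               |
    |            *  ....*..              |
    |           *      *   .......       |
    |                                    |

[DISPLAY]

┃ DrawingCanvas                   ┃ 
┠─────────────────────────────────┨ 
┃+                                ┃ 
┃                                 ┃ 
┃                             *   ┃ 
┃                      *     *    ┃┓
┃                     *     *     ┃┃
┃      ..           **     *     .┃┨
┃        ....      *      *      .┃┃
┃            ..   *     **       .┃┃
┃                *     *         .┃┃
┃               *     *           ┃┃
┃             **     *            ┃┃
┃            *  ....*..           ┃┃
┃           *      *   .......    ┃┛


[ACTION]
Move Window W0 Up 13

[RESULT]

┃ DrawingCanvas                   ┃┃
┠─────────────────────────────────┨┨
┃+                                ┃┃
┃                                 ┃┃
┃                             *   ┃┃
┃                      *     *    ┃┃
┃                     *     *     ┃┃
┃      ..           **     *     .┃┃
┃        ....      *      *      .┃┛
┃            ..   *     **       .┃ 
┃                *     *         .┃ 
┃               *     *           ┃ 
┃             **     *            ┃ 
┃            *  ....*..           ┃ 
┃           *      *   .......    ┃ 


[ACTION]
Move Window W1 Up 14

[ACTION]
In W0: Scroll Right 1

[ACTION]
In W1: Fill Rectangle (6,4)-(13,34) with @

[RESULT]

┃ DrawingCanvas                   ┃┃
┠─────────────────────────────────┨┨
┃+                                ┃┃
┃                                 ┃┃
┃                             *   ┃┃
┃                      *     *    ┃┃
┃                     *     *     ┃┃
┃      ..           **     *     .┃┃
┃    @@@@@@@@@@@@@@@@@@@@@@@@@@@@@┃┛
┃    @@@@@@@@@@@@@@@@@@@@@@@@@@@@@┃ 
┃    @@@@@@@@@@@@@@@@@@@@@@@@@@@@@┃ 
┃    @@@@@@@@@@@@@@@@@@@@@@@@@@@@@┃ 
┃    @@@@@@@@@@@@@@@@@@@@@@@@@@@@@┃ 
┃    @@@@@@@@@@@@@@@@@@@@@@@@@@@@@┃ 
┃    @@@@@@@@@@@@@@@@@@@@@@@@@@@@@┃ 


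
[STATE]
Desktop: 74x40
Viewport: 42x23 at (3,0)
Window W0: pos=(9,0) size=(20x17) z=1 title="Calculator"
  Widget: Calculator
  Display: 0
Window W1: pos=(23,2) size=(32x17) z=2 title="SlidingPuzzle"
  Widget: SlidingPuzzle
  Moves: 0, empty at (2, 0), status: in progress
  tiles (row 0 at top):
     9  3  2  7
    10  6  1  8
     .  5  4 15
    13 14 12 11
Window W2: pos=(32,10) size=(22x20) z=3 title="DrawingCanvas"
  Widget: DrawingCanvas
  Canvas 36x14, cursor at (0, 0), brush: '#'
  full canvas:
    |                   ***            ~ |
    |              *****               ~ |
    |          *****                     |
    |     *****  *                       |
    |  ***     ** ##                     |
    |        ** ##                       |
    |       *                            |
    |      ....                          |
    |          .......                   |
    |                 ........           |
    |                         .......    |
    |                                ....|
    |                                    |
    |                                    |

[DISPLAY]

      ┏━━━━━━━━━━━━━━━━━━┓                
      ┃ Calculator       ┃                
      ┠─────────────┏━━━━━━━━━━━━━━━━━━━━━
      ┃             ┃ SlidingPuzzle       
      ┃┌───┬───┬───┬┠─────────────────────
      ┃│ 7 │ 8 │ 9 │┃┌────┬────┬────┬────┐
      ┃├───┼───┼───┼┃│  9 │  3 │  2 │  7 │
      ┃│ 4 │ 5 │ 6 │┃├────┼────┼────┼────┤
      ┃├───┼───┼───┼┃│ 10 │  6 │  1 │  8 │
      ┃│ 1 │ 2 │ 3 │┃├────┼────┼────┼────┤
      ┃├───┼───┼───┼┃│    │  ┏━━━━━━━━━━━━
      ┃│ 0 │ . │ = │┃├────┼──┃ DrawingCanv
      ┃├───┼───┼───┼┃│ 13 │ 1┠────────────
      ┃│ C │ MC│ MR│┃└────┴──┃+           
      ┃└───┴───┴───┴┃Moves: 0┃            
      ┃             ┃        ┃          **
      ┗━━━━━━━━━━━━━┃        ┃     *****  
                    ┃        ┃  ***     **
                    ┗━━━━━━━━┃        ** #
                             ┃       *    
                             ┃      ....  
                             ┃          ..
                             ┃            


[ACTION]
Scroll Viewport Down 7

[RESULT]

      ┃│ 4 │ 5 │ 6 │┃├────┼────┼────┼────┤
      ┃├───┼───┼───┼┃│ 10 │  6 │  1 │  8 │
      ┃│ 1 │ 2 │ 3 │┃├────┼────┼────┼────┤
      ┃├───┼───┼───┼┃│    │  ┏━━━━━━━━━━━━
      ┃│ 0 │ . │ = │┃├────┼──┃ DrawingCanv
      ┃├───┼───┼───┼┃│ 13 │ 1┠────────────
      ┃│ C │ MC│ MR│┃└────┴──┃+           
      ┃└───┴───┴───┴┃Moves: 0┃            
      ┃             ┃        ┃          **
      ┗━━━━━━━━━━━━━┃        ┃     *****  
                    ┃        ┃  ***     **
                    ┗━━━━━━━━┃        ** #
                             ┃       *    
                             ┃      ....  
                             ┃          ..
                             ┃            
                             ┃            
                             ┃            
                             ┃            
                             ┃            
                             ┃            
                             ┃            
                             ┗━━━━━━━━━━━━


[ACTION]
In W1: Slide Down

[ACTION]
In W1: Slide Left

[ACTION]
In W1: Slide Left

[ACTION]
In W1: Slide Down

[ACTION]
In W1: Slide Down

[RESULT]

      ┃│ 4 │ 5 │ 6 │┃├────┼────┼────┼────┤
      ┃├───┼───┼───┼┃│  6 │  1 │  2 │  8 │
      ┃│ 1 │ 2 │ 3 │┃├────┼────┼────┼────┤
      ┃├───┼───┼───┼┃│ 10 │  ┏━━━━━━━━━━━━
      ┃│ 0 │ . │ = │┃├────┼──┃ DrawingCanv
      ┃├───┼───┼───┼┃│ 13 │ 1┠────────────
      ┃│ C │ MC│ MR│┃└────┴──┃+           
      ┃└───┴───┴───┴┃Moves: 4┃            
      ┃             ┃        ┃          **
      ┗━━━━━━━━━━━━━┃        ┃     *****  
                    ┃        ┃  ***     **
                    ┗━━━━━━━━┃        ** #
                             ┃       *    
                             ┃      ....  
                             ┃          ..
                             ┃            
                             ┃            
                             ┃            
                             ┃            
                             ┃            
                             ┃            
                             ┃            
                             ┗━━━━━━━━━━━━


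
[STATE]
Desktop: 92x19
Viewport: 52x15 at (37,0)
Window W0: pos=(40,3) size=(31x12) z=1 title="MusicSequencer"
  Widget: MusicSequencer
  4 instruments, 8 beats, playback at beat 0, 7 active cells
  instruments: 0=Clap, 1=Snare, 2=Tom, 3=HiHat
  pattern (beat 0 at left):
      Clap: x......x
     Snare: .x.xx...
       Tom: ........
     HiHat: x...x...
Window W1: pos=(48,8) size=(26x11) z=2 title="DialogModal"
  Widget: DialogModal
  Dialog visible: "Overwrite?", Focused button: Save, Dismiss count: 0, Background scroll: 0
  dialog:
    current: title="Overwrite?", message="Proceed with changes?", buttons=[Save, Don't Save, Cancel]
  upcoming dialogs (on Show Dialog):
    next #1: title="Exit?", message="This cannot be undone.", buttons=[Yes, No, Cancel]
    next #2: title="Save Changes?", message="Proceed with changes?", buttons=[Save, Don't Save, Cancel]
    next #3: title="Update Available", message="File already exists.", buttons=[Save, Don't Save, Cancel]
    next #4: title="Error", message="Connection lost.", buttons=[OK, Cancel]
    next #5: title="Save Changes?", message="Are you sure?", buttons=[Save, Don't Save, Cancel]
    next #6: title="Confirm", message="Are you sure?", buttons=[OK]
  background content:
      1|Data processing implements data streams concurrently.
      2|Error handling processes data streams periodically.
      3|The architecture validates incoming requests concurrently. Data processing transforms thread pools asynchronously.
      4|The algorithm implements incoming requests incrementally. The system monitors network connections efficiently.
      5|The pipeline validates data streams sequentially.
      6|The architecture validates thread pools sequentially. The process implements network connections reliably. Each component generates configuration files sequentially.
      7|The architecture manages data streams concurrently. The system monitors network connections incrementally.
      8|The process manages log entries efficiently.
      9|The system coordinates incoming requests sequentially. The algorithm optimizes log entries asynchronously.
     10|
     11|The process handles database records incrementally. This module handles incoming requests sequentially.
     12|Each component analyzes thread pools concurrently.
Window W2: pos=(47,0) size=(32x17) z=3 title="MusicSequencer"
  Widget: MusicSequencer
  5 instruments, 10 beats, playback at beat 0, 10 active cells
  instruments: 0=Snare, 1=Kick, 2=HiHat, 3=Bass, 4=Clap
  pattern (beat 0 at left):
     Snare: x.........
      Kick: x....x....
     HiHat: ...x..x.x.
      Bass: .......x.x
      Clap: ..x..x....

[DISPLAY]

          ┏━━━━━━━━━━━━━━━━━━━━━━━━━━━━━━┓          
          ┃ MusicSequencer               ┃          
          ┠──────────────────────────────┨          
   ┏━━━━━━┃      ▼123456789              ┃          
   ┃ Music┃ Snare█·········              ┃          
   ┠──────┃  Kick█····█····              ┃          
   ┃      ┃ HiHat···█··█·█·              ┃          
   ┃  Clap┃  Bass·······█·█              ┃          
   ┃ Snare┃  Clap··█··█····              ┃          
   ┃   Tom┃                              ┃          
   ┃ HiHat┃                              ┃          
   ┃      ┃                              ┃          
   ┃      ┃                              ┃          
   ┃      ┃                              ┃          
   ┗━━━━━━┃                              ┃          


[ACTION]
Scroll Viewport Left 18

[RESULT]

                            ┏━━━━━━━━━━━━━━━━━━━━━━━
                            ┃ MusicSequencer        
                            ┠───────────────────────
                     ┏━━━━━━┃      ▼123456789       
                     ┃ Music┃ Snare█·········       
                     ┠──────┃  Kick█····█····       
                     ┃      ┃ HiHat···█··█·█·       
                     ┃  Clap┃  Bass·······█·█       
                     ┃ Snare┃  Clap··█··█····       
                     ┃   Tom┃                       
                     ┃ HiHat┃                       
                     ┃      ┃                       
                     ┃      ┃                       
                     ┃      ┃                       
                     ┗━━━━━━┃                       


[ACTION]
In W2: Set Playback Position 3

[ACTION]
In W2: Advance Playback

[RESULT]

                            ┏━━━━━━━━━━━━━━━━━━━━━━━
                            ┃ MusicSequencer        
                            ┠───────────────────────
                     ┏━━━━━━┃      0123▼56789       
                     ┃ Music┃ Snare█·········       
                     ┠──────┃  Kick█····█····       
                     ┃      ┃ HiHat···█··█·█·       
                     ┃  Clap┃  Bass·······█·█       
                     ┃ Snare┃  Clap··█··█····       
                     ┃   Tom┃                       
                     ┃ HiHat┃                       
                     ┃      ┃                       
                     ┃      ┃                       
                     ┃      ┃                       
                     ┗━━━━━━┃                       


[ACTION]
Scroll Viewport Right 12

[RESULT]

                ┏━━━━━━━━━━━━━━━━━━━━━━━━━━━━━━┓    
                ┃ MusicSequencer               ┃    
                ┠──────────────────────────────┨    
         ┏━━━━━━┃      0123▼56789              ┃    
         ┃ Music┃ Snare█·········              ┃    
         ┠──────┃  Kick█····█····              ┃    
         ┃      ┃ HiHat···█··█·█·              ┃    
         ┃  Clap┃  Bass·······█·█              ┃    
         ┃ Snare┃  Clap··█··█····              ┃    
         ┃   Tom┃                              ┃    
         ┃ HiHat┃                              ┃    
         ┃      ┃                              ┃    
         ┃      ┃                              ┃    
         ┃      ┃                              ┃    
         ┗━━━━━━┃                              ┃    


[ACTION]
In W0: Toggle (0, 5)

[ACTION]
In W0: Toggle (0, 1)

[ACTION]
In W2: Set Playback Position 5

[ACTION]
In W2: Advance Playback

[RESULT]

                ┏━━━━━━━━━━━━━━━━━━━━━━━━━━━━━━┓    
                ┃ MusicSequencer               ┃    
                ┠──────────────────────────────┨    
         ┏━━━━━━┃      012345▼789              ┃    
         ┃ Music┃ Snare█·········              ┃    
         ┠──────┃  Kick█····█····              ┃    
         ┃      ┃ HiHat···█··█·█·              ┃    
         ┃  Clap┃  Bass·······█·█              ┃    
         ┃ Snare┃  Clap··█··█····              ┃    
         ┃   Tom┃                              ┃    
         ┃ HiHat┃                              ┃    
         ┃      ┃                              ┃    
         ┃      ┃                              ┃    
         ┃      ┃                              ┃    
         ┗━━━━━━┃                              ┃    


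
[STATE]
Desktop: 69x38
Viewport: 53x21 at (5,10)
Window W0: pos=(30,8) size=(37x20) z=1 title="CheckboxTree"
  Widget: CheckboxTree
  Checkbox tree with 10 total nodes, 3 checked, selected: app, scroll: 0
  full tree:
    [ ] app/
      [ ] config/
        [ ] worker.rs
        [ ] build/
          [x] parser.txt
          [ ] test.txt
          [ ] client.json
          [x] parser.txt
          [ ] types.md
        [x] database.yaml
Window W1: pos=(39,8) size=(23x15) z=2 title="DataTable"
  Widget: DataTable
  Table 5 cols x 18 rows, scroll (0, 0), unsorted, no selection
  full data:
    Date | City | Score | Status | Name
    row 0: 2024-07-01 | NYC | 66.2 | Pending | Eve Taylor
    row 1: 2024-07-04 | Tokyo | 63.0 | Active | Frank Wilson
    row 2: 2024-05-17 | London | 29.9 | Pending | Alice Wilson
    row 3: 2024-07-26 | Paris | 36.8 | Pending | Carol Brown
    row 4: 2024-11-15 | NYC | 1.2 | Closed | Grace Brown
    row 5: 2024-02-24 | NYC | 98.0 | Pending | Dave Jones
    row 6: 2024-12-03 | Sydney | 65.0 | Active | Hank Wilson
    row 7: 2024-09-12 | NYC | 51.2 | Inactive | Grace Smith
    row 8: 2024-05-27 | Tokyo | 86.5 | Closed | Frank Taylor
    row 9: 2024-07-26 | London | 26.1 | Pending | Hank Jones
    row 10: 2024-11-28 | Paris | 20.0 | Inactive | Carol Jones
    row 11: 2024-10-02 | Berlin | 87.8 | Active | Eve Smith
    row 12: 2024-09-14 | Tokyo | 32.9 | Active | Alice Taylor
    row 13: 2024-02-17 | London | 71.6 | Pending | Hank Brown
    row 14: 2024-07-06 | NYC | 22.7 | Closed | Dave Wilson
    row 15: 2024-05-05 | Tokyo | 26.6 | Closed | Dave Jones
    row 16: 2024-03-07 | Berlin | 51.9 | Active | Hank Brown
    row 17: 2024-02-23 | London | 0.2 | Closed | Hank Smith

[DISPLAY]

                         ┠────────┠──────────────────
                         ┃>[-] app┃Date      │City  │
                         ┃   [-] c┃──────────┼──────┼
                         ┃     [ ]┃2024-07-01│NYC   │
                         ┃     [-]┃2024-07-04│Tokyo │
                         ┃       [┃2024-05-17│London│
                         ┃       [┃2024-07-26│Paris │
                         ┃       [┃2024-11-15│NYC   │
                         ┃       [┃2024-02-24│NYC   │
                         ┃       [┃2024-12-03│Sydney│
                         ┃     [x]┃2024-09-12│NYC   │
                         ┃        ┃2024-05-27│Tokyo │
                         ┃        ┗━━━━━━━━━━━━━━━━━━
                         ┃                           
                         ┃                           
                         ┃                           
                         ┃                           
                         ┗━━━━━━━━━━━━━━━━━━━━━━━━━━━
                                                     
                                                     
                                                     


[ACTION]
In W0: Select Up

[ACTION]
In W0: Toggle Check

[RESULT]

                         ┠────────┠──────────────────
                         ┃>[x] app┃Date      │City  │
                         ┃   [x] c┃──────────┼──────┼
                         ┃     [x]┃2024-07-01│NYC   │
                         ┃     [x]┃2024-07-04│Tokyo │
                         ┃       [┃2024-05-17│London│
                         ┃       [┃2024-07-26│Paris │
                         ┃       [┃2024-11-15│NYC   │
                         ┃       [┃2024-02-24│NYC   │
                         ┃       [┃2024-12-03│Sydney│
                         ┃     [x]┃2024-09-12│NYC   │
                         ┃        ┃2024-05-27│Tokyo │
                         ┃        ┗━━━━━━━━━━━━━━━━━━
                         ┃                           
                         ┃                           
                         ┃                           
                         ┃                           
                         ┗━━━━━━━━━━━━━━━━━━━━━━━━━━━
                                                     
                                                     
                                                     


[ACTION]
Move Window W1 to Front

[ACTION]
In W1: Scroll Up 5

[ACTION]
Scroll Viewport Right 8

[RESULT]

                 ┠────────┠─────────────────────┨────
                 ┃>[x] app┃Date      │City  │Sco┃    
                 ┃   [x] c┃──────────┼──────┼───┃    
                 ┃     [x]┃2024-07-01│NYC   │66.┃    
                 ┃     [x]┃2024-07-04│Tokyo │63.┃    
                 ┃       [┃2024-05-17│London│29.┃    
                 ┃       [┃2024-07-26│Paris │36.┃    
                 ┃       [┃2024-11-15│NYC   │1.2┃    
                 ┃       [┃2024-02-24│NYC   │98.┃    
                 ┃       [┃2024-12-03│Sydney│65.┃    
                 ┃     [x]┃2024-09-12│NYC   │51.┃    
                 ┃        ┃2024-05-27│Tokyo │86.┃    
                 ┃        ┗━━━━━━━━━━━━━━━━━━━━━┛    
                 ┃                                   
                 ┃                                   
                 ┃                                   
                 ┃                                   
                 ┗━━━━━━━━━━━━━━━━━━━━━━━━━━━━━━━━━━━
                                                     
                                                     
                                                     


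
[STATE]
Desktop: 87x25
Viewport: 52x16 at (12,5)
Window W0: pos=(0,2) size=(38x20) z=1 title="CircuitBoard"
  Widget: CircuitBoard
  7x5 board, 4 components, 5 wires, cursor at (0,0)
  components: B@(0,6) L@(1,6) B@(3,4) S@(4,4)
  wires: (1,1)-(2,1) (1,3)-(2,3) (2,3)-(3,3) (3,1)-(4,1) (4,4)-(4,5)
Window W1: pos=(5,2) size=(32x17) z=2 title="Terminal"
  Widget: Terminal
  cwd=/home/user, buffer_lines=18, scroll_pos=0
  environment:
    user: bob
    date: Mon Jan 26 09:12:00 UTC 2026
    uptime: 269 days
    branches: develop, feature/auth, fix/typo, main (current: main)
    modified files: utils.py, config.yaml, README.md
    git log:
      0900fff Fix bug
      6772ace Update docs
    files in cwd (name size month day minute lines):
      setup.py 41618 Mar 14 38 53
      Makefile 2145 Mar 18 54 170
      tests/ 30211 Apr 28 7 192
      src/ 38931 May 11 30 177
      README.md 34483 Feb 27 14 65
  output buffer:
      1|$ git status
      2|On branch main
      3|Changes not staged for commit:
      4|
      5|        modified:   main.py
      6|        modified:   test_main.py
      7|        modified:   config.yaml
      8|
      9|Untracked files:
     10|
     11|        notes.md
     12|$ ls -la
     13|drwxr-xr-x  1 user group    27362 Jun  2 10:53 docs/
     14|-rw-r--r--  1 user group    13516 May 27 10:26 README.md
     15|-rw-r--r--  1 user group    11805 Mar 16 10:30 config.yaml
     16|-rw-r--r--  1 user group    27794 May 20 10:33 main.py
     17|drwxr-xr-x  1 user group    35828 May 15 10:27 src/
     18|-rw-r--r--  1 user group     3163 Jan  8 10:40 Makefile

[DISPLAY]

status                  ┃┃                          
nch main                ┃┃                          
s not staged for commit:┃┃                          
                        ┃┃                          
  modified:   main.py   ┃┃                          
  modified:   test_main.┃┃                          
  modified:   config.yam┃┃                          
                        ┃┃                          
ked files:              ┃┃                          
                        ┃┃                          
  notes.md              ┃┃                          
la                      ┃┃                          
xr-x  1 user group    27┃┃                          
━━━━━━━━━━━━━━━━━━━━━━━━┛┃                          
                         ┃                          
                         ┃                          


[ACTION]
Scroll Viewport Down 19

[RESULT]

  modified:   main.py   ┃┃                          
  modified:   test_main.┃┃                          
  modified:   config.yam┃┃                          
                        ┃┃                          
ked files:              ┃┃                          
                        ┃┃                          
  notes.md              ┃┃                          
la                      ┃┃                          
xr-x  1 user group    27┃┃                          
━━━━━━━━━━━━━━━━━━━━━━━━┛┃                          
                         ┃                          
                         ┃                          
━━━━━━━━━━━━━━━━━━━━━━━━━┛                          
                                                    
                                                    
                                                    


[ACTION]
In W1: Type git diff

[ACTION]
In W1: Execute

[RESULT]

-r--  1 user group     3┃┃                          
diff                    ┃┃                          
-git a/main.py b/main.py┃┃                          
main.py                 ┃┃                          
main.py                 ┃┃                          
3 +1,4 @@               ┃┃                          
ated                    ┃┃                          
t sys                   ┃┃                          
                        ┃┃                          
━━━━━━━━━━━━━━━━━━━━━━━━┛┃                          
                         ┃                          
                         ┃                          
━━━━━━━━━━━━━━━━━━━━━━━━━┛                          
                                                    
                                                    
                                                    


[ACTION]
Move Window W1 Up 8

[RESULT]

-git a/main.py b/main.py┃┃                          
main.py                 ┃┃                          
main.py                 ┃┃                          
3 +1,4 @@               ┃┃                          
ated                    ┃┃                          
t sys                   ┃┃                          
                        ┃┃                          
━━━━━━━━━━━━━━━━━━━━━━━━┛┃                          
                         ┃                          
                         ┃                          
                         ┃                          
                         ┃                          
━━━━━━━━━━━━━━━━━━━━━━━━━┛                          
                                                    
                                                    
                                                    


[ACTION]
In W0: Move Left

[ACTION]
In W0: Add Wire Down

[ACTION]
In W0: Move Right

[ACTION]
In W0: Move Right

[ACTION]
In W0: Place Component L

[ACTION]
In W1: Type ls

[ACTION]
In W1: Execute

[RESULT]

main.py                 ┃┃                          
3 +1,4 @@               ┃┃                          
ated                    ┃┃                          
t sys                   ┃┃                          
                        ┃┃                          
py  Makefile  tests/  sr┃┃                          
                        ┃┃                          
━━━━━━━━━━━━━━━━━━━━━━━━┛┃                          
                         ┃                          
                         ┃                          
                         ┃                          
                         ┃                          
━━━━━━━━━━━━━━━━━━━━━━━━━┛                          
                                                    
                                                    
                                                    


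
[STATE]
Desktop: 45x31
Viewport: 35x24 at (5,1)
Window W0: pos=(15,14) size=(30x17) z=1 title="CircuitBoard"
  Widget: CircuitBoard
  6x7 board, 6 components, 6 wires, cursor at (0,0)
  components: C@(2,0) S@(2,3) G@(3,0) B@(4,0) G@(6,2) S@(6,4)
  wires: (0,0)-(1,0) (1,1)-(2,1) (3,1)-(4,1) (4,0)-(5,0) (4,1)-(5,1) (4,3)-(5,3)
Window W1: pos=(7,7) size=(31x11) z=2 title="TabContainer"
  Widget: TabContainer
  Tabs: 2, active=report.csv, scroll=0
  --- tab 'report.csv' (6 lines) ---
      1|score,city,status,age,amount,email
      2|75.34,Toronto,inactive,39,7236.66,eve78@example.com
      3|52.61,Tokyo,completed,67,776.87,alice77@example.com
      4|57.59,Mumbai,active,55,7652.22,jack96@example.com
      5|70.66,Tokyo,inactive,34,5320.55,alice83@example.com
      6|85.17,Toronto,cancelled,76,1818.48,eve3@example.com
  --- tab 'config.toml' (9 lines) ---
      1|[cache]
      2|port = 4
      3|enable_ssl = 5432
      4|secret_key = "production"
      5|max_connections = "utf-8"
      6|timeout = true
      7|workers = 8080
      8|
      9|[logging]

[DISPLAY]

                                   
                                   
                                   
                                   
                                   
                                   
  ┏━━━━━━━━━━━━━━━━━━━━━━━━━━━━━┓  
  ┃ TabContainer                ┃  
  ┠─────────────────────────────┨  
  ┃[report.csv]│ config.toml    ┃  
  ┃─────────────────────────────┃  
  ┃score,city,status,age,amount,┃  
  ┃75.34,Toronto,inactive,39,723┃  
  ┃52.61,Tokyo,completed,67,776.┃━━
  ┃57.59,Mumbai,active,55,7652.2┃  
  ┃70.66,Tokyo,inactive,34,5320.┃──
  ┗━━━━━━━━━━━━━━━━━━━━━━━━━━━━━┛  
          ┃0  [.]                  
          ┃    │                   
          ┃1   ·   ·               
          ┃        │               
          ┃2   C   ·       S       
          ┃                        
          ┃3   G   ·               


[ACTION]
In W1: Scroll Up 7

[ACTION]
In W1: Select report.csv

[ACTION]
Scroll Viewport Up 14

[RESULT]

                                   
                                   
                                   
                                   
                                   
                                   
                                   
  ┏━━━━━━━━━━━━━━━━━━━━━━━━━━━━━┓  
  ┃ TabContainer                ┃  
  ┠─────────────────────────────┨  
  ┃[report.csv]│ config.toml    ┃  
  ┃─────────────────────────────┃  
  ┃score,city,status,age,amount,┃  
  ┃75.34,Toronto,inactive,39,723┃  
  ┃52.61,Tokyo,completed,67,776.┃━━
  ┃57.59,Mumbai,active,55,7652.2┃  
  ┃70.66,Tokyo,inactive,34,5320.┃──
  ┗━━━━━━━━━━━━━━━━━━━━━━━━━━━━━┛  
          ┃0  [.]                  
          ┃    │                   
          ┃1   ·   ·               
          ┃        │               
          ┃2   C   ·       S       
          ┃                        


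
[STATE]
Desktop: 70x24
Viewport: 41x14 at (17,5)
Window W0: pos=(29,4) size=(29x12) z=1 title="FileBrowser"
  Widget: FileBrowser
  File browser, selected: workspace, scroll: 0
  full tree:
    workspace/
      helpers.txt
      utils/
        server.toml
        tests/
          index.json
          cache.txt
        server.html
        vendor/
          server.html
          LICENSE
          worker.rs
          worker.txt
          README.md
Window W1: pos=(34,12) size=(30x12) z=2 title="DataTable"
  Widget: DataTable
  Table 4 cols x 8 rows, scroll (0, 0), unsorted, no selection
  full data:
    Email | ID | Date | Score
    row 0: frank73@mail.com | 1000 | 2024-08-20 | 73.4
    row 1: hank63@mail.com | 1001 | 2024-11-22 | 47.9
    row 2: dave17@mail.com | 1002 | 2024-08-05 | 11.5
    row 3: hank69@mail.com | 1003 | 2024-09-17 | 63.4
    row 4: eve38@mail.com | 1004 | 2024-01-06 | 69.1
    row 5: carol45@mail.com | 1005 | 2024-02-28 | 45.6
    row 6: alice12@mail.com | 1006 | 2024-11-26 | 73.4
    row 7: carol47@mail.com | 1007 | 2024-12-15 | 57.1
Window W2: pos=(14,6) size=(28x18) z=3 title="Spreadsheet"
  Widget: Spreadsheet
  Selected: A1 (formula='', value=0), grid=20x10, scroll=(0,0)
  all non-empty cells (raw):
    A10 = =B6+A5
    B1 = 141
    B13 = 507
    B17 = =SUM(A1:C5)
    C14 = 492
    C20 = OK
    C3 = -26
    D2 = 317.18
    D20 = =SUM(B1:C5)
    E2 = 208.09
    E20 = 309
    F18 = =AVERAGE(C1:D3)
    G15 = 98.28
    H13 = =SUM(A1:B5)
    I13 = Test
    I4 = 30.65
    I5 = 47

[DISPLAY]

            ┃ FileBrowser               ┃
━━━━━━━━━━━━━━━━━━━━━━━━┓───────────────┨
preadsheet              ┃ace/           ┃
────────────────────────┨txt            ┃
:                       ┃s/             ┃
     A       B       C  ┃               ┃
------------------------┃               ┃
1      [0]     141      ┃━━━━━━━━━━━━━━━━
2        0       0      ┃ble             
3        0       0     -┃────────────────
4        0       0      ┃         │ID  │D
5        0       0      ┃─────────┼────┼─
6        0       0      ┃@mail.com│1000│2
7        0       0      ┃mail.com │1001│2


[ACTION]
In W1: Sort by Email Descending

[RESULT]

            ┃ FileBrowser               ┃
━━━━━━━━━━━━━━━━━━━━━━━━┓───────────────┨
preadsheet              ┃ace/           ┃
────────────────────────┨txt            ┃
:                       ┃s/             ┃
     A       B       C  ┃               ┃
------------------------┃               ┃
1      [0]     141      ┃━━━━━━━━━━━━━━━━
2        0       0      ┃ble             
3        0       0     -┃────────────────
4        0       0      ┃        ▼│ID  │D
5        0       0      ┃─────────┼────┼─
6        0       0      ┃mail.com │1003│2
7        0       0      ┃mail.com │1001│2


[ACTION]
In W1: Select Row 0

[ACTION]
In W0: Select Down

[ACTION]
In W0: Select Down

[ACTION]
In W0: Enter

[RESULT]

            ┃ FileBrowser               ┃
━━━━━━━━━━━━━━━━━━━━━━━━┓───────────────┨
preadsheet              ┃ace/           ┃
────────────────────────┨txt            ┃
:                       ┃s/             ┃
     A       B       C  ┃.toml          ┃
------------------------┃sts/           ┃
1      [0]     141      ┃━━━━━━━━━━━━━━━━
2        0       0      ┃ble             
3        0       0     -┃────────────────
4        0       0      ┃        ▼│ID  │D
5        0       0      ┃─────────┼────┼─
6        0       0      ┃mail.com │1003│2
7        0       0      ┃mail.com │1001│2


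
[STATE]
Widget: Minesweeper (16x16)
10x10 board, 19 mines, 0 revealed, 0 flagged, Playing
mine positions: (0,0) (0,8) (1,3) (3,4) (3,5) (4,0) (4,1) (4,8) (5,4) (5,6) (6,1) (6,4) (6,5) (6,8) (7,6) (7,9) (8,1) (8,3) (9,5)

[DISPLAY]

■■■■■■■■■■      
■■■■■■■■■■      
■■■■■■■■■■      
■■■■■■■■■■      
■■■■■■■■■■      
■■■■■■■■■■      
■■■■■■■■■■      
■■■■■■■■■■      
■■■■■■■■■■      
■■■■■■■■■■      
                
                
                
                
                
                


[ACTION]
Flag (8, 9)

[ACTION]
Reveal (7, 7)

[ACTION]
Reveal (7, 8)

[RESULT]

■■■■■■■■■■      
■■■■■■■■■■      
■■■■■■■■■■      
■■■■■■■■■■      
■■■■■■■■■■      
■■■■■■■■■■      
■■■■■■■■■■      
■■■■■■■22■      
■■■■■■■■■⚑      
■■■■■■■■■■      
                
                
                
                
                
                


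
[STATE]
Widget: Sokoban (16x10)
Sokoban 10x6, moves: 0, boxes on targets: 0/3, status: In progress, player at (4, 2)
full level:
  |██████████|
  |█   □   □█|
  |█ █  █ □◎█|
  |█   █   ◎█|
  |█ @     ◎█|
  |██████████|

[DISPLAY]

██████████      
█   □   □█      
█ █  █ □◎█      
█   █   ◎█      
█ @     ◎█      
██████████      
Moves: 0  0/3   
                
                
                


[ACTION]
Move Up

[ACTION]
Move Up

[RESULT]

██████████      
█   □   □█      
█ █  █ □◎█      
█ @ █   ◎█      
█       ◎█      
██████████      
Moves: 1  0/3   
                
                
                


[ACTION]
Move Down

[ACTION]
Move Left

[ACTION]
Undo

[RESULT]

██████████      
█   □   □█      
█ █  █ □◎█      
█   █   ◎█      
█ @     ◎█      
██████████      
Moves: 2  0/3   
                
                
                
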